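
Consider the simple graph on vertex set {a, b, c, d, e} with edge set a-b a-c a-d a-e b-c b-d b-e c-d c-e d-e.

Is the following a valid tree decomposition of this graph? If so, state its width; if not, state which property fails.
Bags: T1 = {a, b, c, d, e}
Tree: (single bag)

Vertex coverage: the bags together contain {a, b, c, d, e}, the full vertex set. Edge coverage: each edge of G has both endpoints in at least one bag. Running intersection: for every vertex, the bags containing it form a connected subtree. All three properties hold, so this is a valid tree decomposition of width max|bag| − 1 = 4, and hence tw(G) ≤ 4.

Yes; width 4.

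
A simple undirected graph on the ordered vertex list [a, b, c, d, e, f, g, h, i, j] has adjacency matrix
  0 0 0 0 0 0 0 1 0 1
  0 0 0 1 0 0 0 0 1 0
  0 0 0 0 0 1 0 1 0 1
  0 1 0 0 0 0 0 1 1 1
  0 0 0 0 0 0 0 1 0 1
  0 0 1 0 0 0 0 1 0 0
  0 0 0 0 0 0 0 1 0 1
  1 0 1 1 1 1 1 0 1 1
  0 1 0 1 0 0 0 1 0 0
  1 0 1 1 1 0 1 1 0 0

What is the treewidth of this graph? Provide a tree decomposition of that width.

The largest bag has 3 vertices, giving width 2; this decomposition certifies tw(G) ≤ 2. For the lower bound, the 3 vertices {d, h, j} are pairwise adjacent, and any tree decomposition puts a clique entirely inside one bag — forcing width ≥ 2. The upper and lower bounds meet at 2, so that is the treewidth.

Treewidth 2.
Bags: B1 = {c, h, j}  B2 = {d, h, j}  B3 = {c, f, h}  B4 = {e, h, j}  B5 = {d, h, i}  B6 = {b, d, i}  B7 = {g, h, j}  B8 = {a, h, j}
Tree: B1–B2, B1–B3, B1–B4, B2–B5, B5–B6, B1–B7, B2–B8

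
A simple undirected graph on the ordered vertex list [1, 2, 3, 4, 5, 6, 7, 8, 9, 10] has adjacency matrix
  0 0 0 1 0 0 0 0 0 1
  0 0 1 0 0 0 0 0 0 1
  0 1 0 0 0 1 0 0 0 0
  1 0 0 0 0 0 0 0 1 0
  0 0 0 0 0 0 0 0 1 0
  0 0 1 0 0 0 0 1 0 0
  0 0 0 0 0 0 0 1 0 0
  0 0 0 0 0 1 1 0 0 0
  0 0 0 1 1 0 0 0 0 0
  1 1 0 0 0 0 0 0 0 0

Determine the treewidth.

A width-1 tree decomposition is:
Bags: B1 = {5, 9}  B2 = {4, 9}  B3 = {1, 4}  B4 = {1, 10}  B5 = {2, 10}  B6 = {2, 3}  B7 = {3, 6}  B8 = {6, 8}  B9 = {7, 8}
Tree: B1–B2, B2–B3, B3–B4, B4–B5, B5–B6, B6–B7, B7–B8, B8–B9
Each bag holds 2 vertices, so the decomposition has width 1, which upper-bounds the treewidth. G has an edge, so its treewidth is at least 1. The upper and lower bounds meet at 1, so that is the treewidth.

1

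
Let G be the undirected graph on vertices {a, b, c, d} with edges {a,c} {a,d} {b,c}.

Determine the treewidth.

1

A width-1 tree decomposition is:
Bags: B1 = {a, d}  B2 = {a, c}  B3 = {b, c}
Tree: B1–B2, B2–B3
Each bag holds 2 vertices, so the decomposition has width 1, which upper-bounds the treewidth. Since G has at least one edge (e.g. d–a), it is not an edgeless graph, so tw(G) ≥ 1. Therefore the treewidth is 1.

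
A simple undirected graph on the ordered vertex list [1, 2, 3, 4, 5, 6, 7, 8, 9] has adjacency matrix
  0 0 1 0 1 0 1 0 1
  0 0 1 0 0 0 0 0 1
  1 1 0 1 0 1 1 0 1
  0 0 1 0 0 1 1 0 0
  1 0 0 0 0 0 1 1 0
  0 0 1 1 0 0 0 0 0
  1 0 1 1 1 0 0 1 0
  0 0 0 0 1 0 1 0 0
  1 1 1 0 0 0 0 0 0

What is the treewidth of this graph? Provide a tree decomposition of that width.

Treewidth 2.
One optimal decomposition is:
Bags: B1 = {1, 3, 7}  B2 = {3, 4, 7}  B3 = {3, 4, 6}  B4 = {1, 5, 7}  B5 = {1, 3, 9}  B6 = {2, 3, 9}  B7 = {5, 7, 8}
Tree: B1–B2, B2–B3, B1–B4, B1–B5, B5–B6, B4–B7

Each bag holds 3 vertices, so the decomposition has width 2, which upper-bounds the treewidth. Conversely, {5, 7, 8} is a clique of size 3, and the vertices of any clique must share a bag in every tree decomposition; so some bag has ≥ 3 vertices and tw(G) ≥ 2. Therefore the treewidth is 2.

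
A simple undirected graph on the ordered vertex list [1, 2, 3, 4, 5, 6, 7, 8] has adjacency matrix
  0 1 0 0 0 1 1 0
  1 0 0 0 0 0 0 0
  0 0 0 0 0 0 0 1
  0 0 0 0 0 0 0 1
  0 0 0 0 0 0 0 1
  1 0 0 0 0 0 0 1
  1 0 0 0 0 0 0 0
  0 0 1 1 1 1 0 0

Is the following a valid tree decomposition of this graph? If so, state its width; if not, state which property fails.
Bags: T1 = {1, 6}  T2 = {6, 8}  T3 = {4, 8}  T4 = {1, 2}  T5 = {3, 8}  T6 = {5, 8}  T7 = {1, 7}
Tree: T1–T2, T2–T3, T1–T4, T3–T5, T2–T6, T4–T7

Checking the three conditions: (i) the bags cover all of {1, 2, 3, 4, 5, 6, 7, 8}; (ii) for each edge, some bag contains both endpoints; (iii) the bags containing any fixed vertex form a subtree. All hold, so the decomposition is valid with width 2 − 1 = 1.

Yes; width 1.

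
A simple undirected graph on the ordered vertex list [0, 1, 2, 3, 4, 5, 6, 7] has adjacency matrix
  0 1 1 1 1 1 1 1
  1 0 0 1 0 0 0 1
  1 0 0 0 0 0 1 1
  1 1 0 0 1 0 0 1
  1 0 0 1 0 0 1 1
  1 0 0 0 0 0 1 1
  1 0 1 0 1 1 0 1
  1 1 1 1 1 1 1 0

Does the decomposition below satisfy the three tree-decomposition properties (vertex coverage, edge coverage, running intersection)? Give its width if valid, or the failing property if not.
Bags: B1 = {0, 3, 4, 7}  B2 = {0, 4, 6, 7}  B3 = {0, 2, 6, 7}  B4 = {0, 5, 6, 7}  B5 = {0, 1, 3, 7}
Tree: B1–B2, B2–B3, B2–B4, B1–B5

Every vertex of G appears in some bag (union = {0, 1, 2, 3, 4, 5, 6, 7}); every edge is covered by a bag; and for each vertex v the set of bags containing v is connected in the bag tree. The decomposition is therefore valid. The largest bag has 4 vertices, so the width is 3.

Yes; width 3.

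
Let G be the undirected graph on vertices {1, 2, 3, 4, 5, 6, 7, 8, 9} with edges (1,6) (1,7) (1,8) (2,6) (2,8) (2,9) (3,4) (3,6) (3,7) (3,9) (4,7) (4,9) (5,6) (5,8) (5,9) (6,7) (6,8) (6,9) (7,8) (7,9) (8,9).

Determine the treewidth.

A width-3 tree decomposition is:
Bags: B1 = {6, 7, 8, 9}  B2 = {1, 6, 7, 8}  B3 = {2, 6, 8, 9}  B4 = {5, 6, 8, 9}  B5 = {3, 6, 7, 9}  B6 = {3, 4, 7, 9}
Tree: B1–B2, B1–B3, B1–B4, B1–B5, B5–B6
Each bag holds 4 vertices, so the decomposition has width 3, which upper-bounds the treewidth. For the lower bound, the 4 vertices {3, 4, 7, 9} are pairwise adjacent, and any tree decomposition puts a clique entirely inside one bag — forcing width ≥ 3. Therefore the treewidth is 3.

3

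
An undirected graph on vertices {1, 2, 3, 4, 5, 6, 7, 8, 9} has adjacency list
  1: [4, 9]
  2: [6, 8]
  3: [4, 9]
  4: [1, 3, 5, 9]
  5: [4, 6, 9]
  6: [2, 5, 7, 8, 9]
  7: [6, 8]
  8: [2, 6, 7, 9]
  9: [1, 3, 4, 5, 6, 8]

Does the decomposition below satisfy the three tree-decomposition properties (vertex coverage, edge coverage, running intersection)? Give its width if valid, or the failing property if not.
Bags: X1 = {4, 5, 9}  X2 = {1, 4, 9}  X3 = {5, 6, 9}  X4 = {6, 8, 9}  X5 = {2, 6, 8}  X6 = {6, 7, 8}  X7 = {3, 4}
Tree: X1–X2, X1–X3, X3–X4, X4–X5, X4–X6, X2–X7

No — edge (9,3) lies in no bag.

A tree decomposition must satisfy three properties: every vertex lies in some bag; for every edge, both endpoints lie together in some bag; and for every vertex, the bags containing it form a connected subtree. Here edge (9,3) lies in no bag, so the decomposition is invalid.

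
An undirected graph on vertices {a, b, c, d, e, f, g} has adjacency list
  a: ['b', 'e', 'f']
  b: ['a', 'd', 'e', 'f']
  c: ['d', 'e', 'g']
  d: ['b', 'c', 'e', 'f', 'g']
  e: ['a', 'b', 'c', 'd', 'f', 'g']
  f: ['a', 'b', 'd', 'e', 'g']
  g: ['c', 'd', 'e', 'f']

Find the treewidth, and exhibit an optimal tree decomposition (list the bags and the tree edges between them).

Each bag holds 4 vertices, so the decomposition has width 3, which upper-bounds the treewidth. For the lower bound, the 4 vertices {c, d, e, g} are pairwise adjacent, and any tree decomposition puts a clique entirely inside one bag — forcing width ≥ 3. Combining the bounds, tw(G) = 3.

Treewidth 3.
Bags: B1 = {d, e, f, g}  B2 = {c, d, e, g}  B3 = {b, d, e, f}  B4 = {a, b, e, f}
Tree: B1–B2, B1–B3, B3–B4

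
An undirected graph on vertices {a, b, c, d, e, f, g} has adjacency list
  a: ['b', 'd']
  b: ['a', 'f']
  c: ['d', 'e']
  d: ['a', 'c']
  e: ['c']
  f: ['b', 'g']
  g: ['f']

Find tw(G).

A width-1 tree decomposition is:
Bags: B1 = {f, g}  B2 = {b, f}  B3 = {a, b}  B4 = {a, d}  B5 = {c, d}  B6 = {c, e}
Tree: B1–B2, B2–B3, B3–B4, B4–B5, B5–B6
The largest bag has 2 vertices, giving width 1; this decomposition certifies tw(G) ≤ 1. G has an edge, so its treewidth is at least 1. Combining the bounds, tw(G) = 1.

1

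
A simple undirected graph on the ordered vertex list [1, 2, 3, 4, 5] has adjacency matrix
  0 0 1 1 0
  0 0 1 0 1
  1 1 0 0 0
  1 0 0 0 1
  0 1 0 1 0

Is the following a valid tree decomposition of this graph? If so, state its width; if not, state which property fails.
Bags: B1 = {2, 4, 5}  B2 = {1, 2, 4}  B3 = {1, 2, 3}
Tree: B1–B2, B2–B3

Every vertex of G appears in some bag (union = {1, 2, 3, 4, 5}); every edge is covered by a bag; and for each vertex v the set of bags containing v is connected in the bag tree. The decomposition is therefore valid. The largest bag has 3 vertices, so the width is 2.

Yes; width 2.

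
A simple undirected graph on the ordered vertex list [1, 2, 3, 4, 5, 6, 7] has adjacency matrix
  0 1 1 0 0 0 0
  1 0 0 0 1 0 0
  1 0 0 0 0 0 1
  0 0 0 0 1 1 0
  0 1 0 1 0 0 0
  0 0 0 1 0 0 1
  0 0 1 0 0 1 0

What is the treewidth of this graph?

A width-2 tree decomposition is:
Bags: B1 = {4, 5, 6}  B2 = {5, 6, 7}  B3 = {3, 5, 7}  B4 = {1, 3, 5}  B5 = {1, 2, 5}
Tree: B1–B2, B2–B3, B3–B4, B4–B5
Each bag holds 3 vertices, so the decomposition has width 2, which upper-bounds the treewidth. The edges 5–4–6–7–3–1–2–5 form a cycle, so G is not a tree and its treewidth is at least 2. Combining the bounds, tw(G) = 2.

2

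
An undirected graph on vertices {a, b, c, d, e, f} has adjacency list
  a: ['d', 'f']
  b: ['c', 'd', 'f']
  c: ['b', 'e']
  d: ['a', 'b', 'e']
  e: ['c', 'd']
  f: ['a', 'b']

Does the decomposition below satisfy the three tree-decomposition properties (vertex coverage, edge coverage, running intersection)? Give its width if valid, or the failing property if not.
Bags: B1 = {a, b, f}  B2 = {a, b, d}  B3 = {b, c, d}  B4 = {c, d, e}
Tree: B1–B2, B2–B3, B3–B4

Yes; width 2.

Every vertex of G appears in some bag (union = {a, b, c, d, e, f}); every edge is covered by a bag; and for each vertex v the set of bags containing v is connected in the bag tree. The decomposition is therefore valid. The largest bag has 3 vertices, so the width is 2.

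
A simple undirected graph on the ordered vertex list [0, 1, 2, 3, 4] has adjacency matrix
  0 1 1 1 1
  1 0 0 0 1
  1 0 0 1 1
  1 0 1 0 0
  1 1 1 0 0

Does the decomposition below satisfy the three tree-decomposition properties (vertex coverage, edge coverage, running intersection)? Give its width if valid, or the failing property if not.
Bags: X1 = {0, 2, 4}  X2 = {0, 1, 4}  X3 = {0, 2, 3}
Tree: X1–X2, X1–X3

Yes; width 2.

Checking the three conditions: (i) the bags cover all of {0, 1, 2, 3, 4}; (ii) for each edge, some bag contains both endpoints; (iii) the bags containing any fixed vertex form a subtree. All hold, so the decomposition is valid with width 3 − 1 = 2.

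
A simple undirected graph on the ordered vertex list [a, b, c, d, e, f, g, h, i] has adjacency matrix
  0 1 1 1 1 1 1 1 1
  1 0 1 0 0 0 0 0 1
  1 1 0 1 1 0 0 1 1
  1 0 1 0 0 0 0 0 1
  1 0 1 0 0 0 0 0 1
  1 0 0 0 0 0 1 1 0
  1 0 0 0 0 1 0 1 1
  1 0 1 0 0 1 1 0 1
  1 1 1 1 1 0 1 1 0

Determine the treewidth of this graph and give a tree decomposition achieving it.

Each bag holds 4 vertices, so the decomposition has width 3, which upper-bounds the treewidth. For the lower bound, the 4 vertices {a, f, g, h} are pairwise adjacent, and any tree decomposition puts a clique entirely inside one bag — forcing width ≥ 3. The upper and lower bounds meet at 3, so that is the treewidth.

Treewidth 3.
Bags: B1 = {a, g, h, i}  B2 = {a, c, h, i}  B3 = {a, c, d, i}  B4 = {a, f, g, h}  B5 = {a, b, c, i}  B6 = {a, c, e, i}
Tree: B1–B2, B2–B3, B1–B4, B2–B5, B2–B6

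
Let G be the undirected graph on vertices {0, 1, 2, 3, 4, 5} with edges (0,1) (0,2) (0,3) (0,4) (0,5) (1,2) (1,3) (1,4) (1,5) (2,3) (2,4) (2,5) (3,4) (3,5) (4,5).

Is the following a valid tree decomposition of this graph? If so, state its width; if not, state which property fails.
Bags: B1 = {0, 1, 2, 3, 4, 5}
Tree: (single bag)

Yes; width 5.

Vertex coverage: the bags together contain {0, 1, 2, 3, 4, 5}, the full vertex set. Edge coverage: each edge of G has both endpoints in at least one bag. Running intersection: for every vertex, the bags containing it form a connected subtree. All three properties hold, so this is a valid tree decomposition of width max|bag| − 1 = 5, and hence tw(G) ≤ 5.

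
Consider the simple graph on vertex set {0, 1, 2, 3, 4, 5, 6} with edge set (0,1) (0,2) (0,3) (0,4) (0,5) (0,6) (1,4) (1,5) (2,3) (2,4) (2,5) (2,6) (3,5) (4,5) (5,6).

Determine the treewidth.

A width-3 tree decomposition is:
Bags: B1 = {0, 1, 4, 5}  B2 = {0, 2, 4, 5}  B3 = {0, 2, 5, 6}  B4 = {0, 2, 3, 5}
Tree: B1–B2, B2–B3, B2–B4
Each bag holds 4 vertices, so the decomposition has width 3, which upper-bounds the treewidth. For the lower bound, the 4 vertices {0, 1, 4, 5} are pairwise adjacent, and any tree decomposition puts a clique entirely inside one bag — forcing width ≥ 3. Hence tw(G) = 3 exactly.

3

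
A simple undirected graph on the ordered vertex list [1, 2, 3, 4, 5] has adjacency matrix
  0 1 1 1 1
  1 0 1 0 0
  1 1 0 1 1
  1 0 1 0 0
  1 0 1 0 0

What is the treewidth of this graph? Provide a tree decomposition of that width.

Each bag holds 3 vertices, so the decomposition has width 2, which upper-bounds the treewidth. On the other hand G contains the 3-clique {1, 2, 3}. A clique must lie in a single bag of any decomposition, so no decomposition can have width below 2. Combining the bounds, tw(G) = 2.

Treewidth 2.
Bags: B1 = {1, 3, 5}  B2 = {1, 2, 3}  B3 = {1, 3, 4}
Tree: B1–B2, B1–B3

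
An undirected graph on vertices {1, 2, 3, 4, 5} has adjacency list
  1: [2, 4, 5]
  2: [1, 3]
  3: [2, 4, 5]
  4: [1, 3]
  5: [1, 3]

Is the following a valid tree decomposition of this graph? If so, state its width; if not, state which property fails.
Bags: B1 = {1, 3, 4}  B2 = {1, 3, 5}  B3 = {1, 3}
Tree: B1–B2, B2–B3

A tree decomposition must satisfy three properties: every vertex lies in some bag; for every edge, both endpoints lie together in some bag; and for every vertex, the bags containing it form a connected subtree. Here vertex 2 appears in no bag, so the decomposition is invalid.

No — vertex 2 appears in no bag.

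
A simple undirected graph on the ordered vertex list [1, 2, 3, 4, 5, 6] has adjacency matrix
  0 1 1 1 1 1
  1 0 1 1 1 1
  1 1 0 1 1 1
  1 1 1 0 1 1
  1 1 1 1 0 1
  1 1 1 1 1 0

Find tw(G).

A width-5 tree decomposition is:
Bags: B1 = {1, 2, 3, 4, 5, 6}
Tree: (single bag)
With just one bag of size 6, the width is 6 − 1 = 5, so tw(G) ≤ 5. For the lower bound, the 6 vertices {1, 2, 3, 4, 5, 6} are pairwise adjacent, and any tree decomposition puts a clique entirely inside one bag — forcing width ≥ 5. The upper and lower bounds meet at 5, so that is the treewidth.

5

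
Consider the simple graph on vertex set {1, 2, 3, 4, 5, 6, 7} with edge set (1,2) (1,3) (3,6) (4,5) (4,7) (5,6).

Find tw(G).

A width-1 tree decomposition is:
Bags: B1 = {4, 7}  B2 = {4, 5}  B3 = {5, 6}  B4 = {3, 6}  B5 = {1, 3}  B6 = {1, 2}
Tree: B1–B2, B2–B3, B3–B4, B4–B5, B5–B6
The largest bag has 2 vertices, giving width 1; this decomposition certifies tw(G) ≤ 1. G has an edge, so its treewidth is at least 1. Combining the bounds, tw(G) = 1.

1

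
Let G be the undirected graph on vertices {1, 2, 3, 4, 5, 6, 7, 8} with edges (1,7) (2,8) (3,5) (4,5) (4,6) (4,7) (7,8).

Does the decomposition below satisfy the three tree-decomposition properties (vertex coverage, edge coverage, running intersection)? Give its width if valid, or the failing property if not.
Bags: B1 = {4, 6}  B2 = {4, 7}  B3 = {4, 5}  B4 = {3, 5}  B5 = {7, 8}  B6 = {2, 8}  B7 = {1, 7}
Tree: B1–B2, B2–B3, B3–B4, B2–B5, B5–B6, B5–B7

Yes; width 1.

Checking the three conditions: (i) the bags cover all of {1, 2, 3, 4, 5, 6, 7, 8}; (ii) for each edge, some bag contains both endpoints; (iii) the bags containing any fixed vertex form a subtree. All hold, so the decomposition is valid with width 2 − 1 = 1.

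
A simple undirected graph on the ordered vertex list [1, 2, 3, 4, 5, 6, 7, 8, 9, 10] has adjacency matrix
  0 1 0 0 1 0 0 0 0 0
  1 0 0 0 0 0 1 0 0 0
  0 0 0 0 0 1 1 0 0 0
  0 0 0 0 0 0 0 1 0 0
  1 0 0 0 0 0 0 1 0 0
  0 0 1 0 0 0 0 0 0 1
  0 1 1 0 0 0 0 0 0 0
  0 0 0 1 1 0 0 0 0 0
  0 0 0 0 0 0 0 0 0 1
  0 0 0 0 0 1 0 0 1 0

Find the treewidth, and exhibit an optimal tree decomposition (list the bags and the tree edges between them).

The largest bag has 2 vertices, giving width 1; this decomposition certifies tw(G) ≤ 1. Any graph with an edge has treewidth ≥ 1, and G has the edge 9–10. Therefore the treewidth is 1.

Treewidth 1.
One optimal decomposition is:
Bags: B1 = {9, 10}  B2 = {6, 10}  B3 = {3, 6}  B4 = {3, 7}  B5 = {2, 7}  B6 = {1, 2}  B7 = {1, 5}  B8 = {5, 8}  B9 = {4, 8}
Tree: B1–B2, B2–B3, B3–B4, B4–B5, B5–B6, B6–B7, B7–B8, B8–B9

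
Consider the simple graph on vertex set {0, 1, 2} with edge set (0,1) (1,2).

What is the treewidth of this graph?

1

A width-1 tree decomposition is:
Bags: B1 = {0, 1}  B2 = {1, 2}
Tree: B1–B2
Every bag has size at most 2, so the width is 2 − 1 = 1 and tw(G) ≤ 1. Any graph with an edge has treewidth ≥ 1, and G has the edge 1–0. Combining the bounds, tw(G) = 1.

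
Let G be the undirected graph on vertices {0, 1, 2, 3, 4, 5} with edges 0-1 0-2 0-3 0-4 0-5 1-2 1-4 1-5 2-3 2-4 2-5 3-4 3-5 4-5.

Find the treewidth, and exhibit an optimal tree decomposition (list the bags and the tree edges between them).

Treewidth 4.
One optimal decomposition is:
Bags: B1 = {0, 2, 3, 4, 5}  B2 = {0, 1, 2, 4, 5}
Tree: B1–B2

Every bag has size at most 5, so the width is 5 − 1 = 4 and tw(G) ≤ 4. Conversely, {0, 1, 2, 4, 5} is a clique of size 5, and the vertices of any clique must share a bag in every tree decomposition; so some bag has ≥ 5 vertices and tw(G) ≥ 4. Therefore the treewidth is 4.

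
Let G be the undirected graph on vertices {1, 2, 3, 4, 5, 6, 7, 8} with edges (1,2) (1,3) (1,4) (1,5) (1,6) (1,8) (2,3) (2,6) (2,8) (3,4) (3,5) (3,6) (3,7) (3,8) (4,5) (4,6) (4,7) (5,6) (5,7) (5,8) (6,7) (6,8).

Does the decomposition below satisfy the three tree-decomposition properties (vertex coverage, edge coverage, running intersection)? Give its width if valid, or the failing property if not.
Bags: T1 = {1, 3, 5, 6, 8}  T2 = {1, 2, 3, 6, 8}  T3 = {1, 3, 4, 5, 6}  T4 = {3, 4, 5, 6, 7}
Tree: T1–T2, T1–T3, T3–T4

Yes; width 4.

Vertex coverage: the bags together contain {1, 2, 3, 4, 5, 6, 7, 8}, the full vertex set. Edge coverage: each edge of G has both endpoints in at least one bag. Running intersection: for every vertex, the bags containing it form a connected subtree. All three properties hold, so this is a valid tree decomposition of width max|bag| − 1 = 4, and hence tw(G) ≤ 4.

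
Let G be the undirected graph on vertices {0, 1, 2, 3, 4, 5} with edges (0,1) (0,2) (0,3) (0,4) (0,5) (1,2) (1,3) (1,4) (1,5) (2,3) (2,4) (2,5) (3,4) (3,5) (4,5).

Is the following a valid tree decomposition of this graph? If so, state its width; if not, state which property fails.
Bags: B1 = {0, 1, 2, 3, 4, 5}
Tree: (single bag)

Yes; width 5.

Every vertex of G appears in some bag (union = {0, 1, 2, 3, 4, 5}); every edge is covered by a bag; and for each vertex v the set of bags containing v is connected in the bag tree. The decomposition is therefore valid. The largest bag has 6 vertices, so the width is 5.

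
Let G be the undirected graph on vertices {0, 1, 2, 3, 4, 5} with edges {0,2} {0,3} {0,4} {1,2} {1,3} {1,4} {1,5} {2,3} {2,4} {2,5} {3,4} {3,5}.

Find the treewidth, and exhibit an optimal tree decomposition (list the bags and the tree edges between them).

Treewidth 3.
One optimal decomposition is:
Bags: B1 = {0, 2, 3, 4}  B2 = {1, 2, 3, 4}  B3 = {1, 2, 3, 5}
Tree: B1–B2, B2–B3

The largest bag has 4 vertices, giving width 3; this decomposition certifies tw(G) ≤ 3. On the other hand G contains the 4-clique {0, 2, 3, 4}. A clique must lie in a single bag of any decomposition, so no decomposition can have width below 3. The upper and lower bounds meet at 3, so that is the treewidth.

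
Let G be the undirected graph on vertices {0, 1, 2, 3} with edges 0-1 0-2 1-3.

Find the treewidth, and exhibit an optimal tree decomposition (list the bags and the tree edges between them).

Each bag holds 2 vertices, so the decomposition has width 1, which upper-bounds the treewidth. Since G has at least one edge (e.g. 3–1), it is not an edgeless graph, so tw(G) ≥ 1. Hence tw(G) = 1 exactly.

Treewidth 1.
Bags: B1 = {1, 3}  B2 = {0, 1}  B3 = {0, 2}
Tree: B1–B2, B2–B3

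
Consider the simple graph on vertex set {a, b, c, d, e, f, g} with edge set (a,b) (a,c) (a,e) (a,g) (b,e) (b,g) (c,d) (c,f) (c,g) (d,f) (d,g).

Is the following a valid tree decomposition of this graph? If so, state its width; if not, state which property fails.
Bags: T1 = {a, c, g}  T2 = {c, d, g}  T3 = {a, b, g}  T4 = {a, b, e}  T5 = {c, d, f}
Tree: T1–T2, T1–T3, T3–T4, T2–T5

Every vertex of G appears in some bag (union = {a, b, c, d, e, f, g}); every edge is covered by a bag; and for each vertex v the set of bags containing v is connected in the bag tree. The decomposition is therefore valid. The largest bag has 3 vertices, so the width is 2.

Yes; width 2.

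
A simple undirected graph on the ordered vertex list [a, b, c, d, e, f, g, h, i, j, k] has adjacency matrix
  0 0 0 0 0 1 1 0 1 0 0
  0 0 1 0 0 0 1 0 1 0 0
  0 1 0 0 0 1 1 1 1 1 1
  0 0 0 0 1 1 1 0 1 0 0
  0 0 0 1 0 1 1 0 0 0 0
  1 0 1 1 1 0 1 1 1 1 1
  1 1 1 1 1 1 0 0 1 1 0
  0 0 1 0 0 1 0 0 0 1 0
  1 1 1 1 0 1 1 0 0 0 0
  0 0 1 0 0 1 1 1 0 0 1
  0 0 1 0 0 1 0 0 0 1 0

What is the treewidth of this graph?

3

A width-3 tree decomposition is:
Bags: B1 = {c, f, g, i}  B2 = {d, f, g, i}  B3 = {a, f, g, i}  B4 = {c, f, g, j}  B5 = {c, f, j, k}  B6 = {b, c, g, i}  B7 = {d, e, f, g}  B8 = {c, f, h, j}
Tree: B1–B2, B2–B3, B1–B4, B4–B5, B1–B6, B2–B7, B4–B8
Each bag holds 4 vertices, so the decomposition has width 3, which upper-bounds the treewidth. On the other hand G contains the 4-clique {c, f, g, j}. A clique must lie in a single bag of any decomposition, so no decomposition can have width below 3. Hence tw(G) = 3 exactly.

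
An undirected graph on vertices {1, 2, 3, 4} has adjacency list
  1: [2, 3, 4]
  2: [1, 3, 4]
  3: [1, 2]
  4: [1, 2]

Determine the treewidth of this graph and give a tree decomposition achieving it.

Treewidth 2.
Bags: B1 = {1, 2, 4}  B2 = {1, 2, 3}
Tree: B1–B2

The largest bag has 3 vertices, giving width 2; this decomposition certifies tw(G) ≤ 2. For the lower bound, the 3 vertices {1, 2, 3} are pairwise adjacent, and any tree decomposition puts a clique entirely inside one bag — forcing width ≥ 2. Hence tw(G) = 2 exactly.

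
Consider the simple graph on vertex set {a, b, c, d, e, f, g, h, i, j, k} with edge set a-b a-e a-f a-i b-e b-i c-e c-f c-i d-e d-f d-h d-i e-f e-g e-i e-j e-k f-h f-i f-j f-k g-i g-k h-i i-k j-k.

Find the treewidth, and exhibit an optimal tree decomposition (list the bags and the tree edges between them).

The largest bag has 4 vertices, giving width 3; this decomposition certifies tw(G) ≤ 3. Conversely, {e, f, j, k} is a clique of size 4, and the vertices of any clique must share a bag in every tree decomposition; so some bag has ≥ 4 vertices and tw(G) ≥ 3. The upper and lower bounds meet at 3, so that is the treewidth.

Treewidth 3.
One such decomposition:
Bags: B1 = {d, e, f, i}  B2 = {e, f, i, k}  B3 = {a, e, f, i}  B4 = {d, f, h, i}  B5 = {e, g, i, k}  B6 = {c, e, f, i}  B7 = {e, f, j, k}  B8 = {a, b, e, i}
Tree: B1–B2, B2–B3, B1–B4, B2–B5, B1–B6, B2–B7, B3–B8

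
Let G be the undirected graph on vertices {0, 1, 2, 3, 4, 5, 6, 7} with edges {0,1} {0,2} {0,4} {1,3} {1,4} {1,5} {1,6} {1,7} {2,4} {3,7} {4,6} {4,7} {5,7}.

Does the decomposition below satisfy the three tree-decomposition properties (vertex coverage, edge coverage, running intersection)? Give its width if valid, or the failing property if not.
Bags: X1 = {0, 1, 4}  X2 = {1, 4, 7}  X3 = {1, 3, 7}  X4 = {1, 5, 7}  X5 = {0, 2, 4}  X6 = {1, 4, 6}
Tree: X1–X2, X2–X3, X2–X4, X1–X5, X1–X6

Yes; width 2.

Every vertex of G appears in some bag (union = {0, 1, 2, 3, 4, 5, 6, 7}); every edge is covered by a bag; and for each vertex v the set of bags containing v is connected in the bag tree. The decomposition is therefore valid. The largest bag has 3 vertices, so the width is 2.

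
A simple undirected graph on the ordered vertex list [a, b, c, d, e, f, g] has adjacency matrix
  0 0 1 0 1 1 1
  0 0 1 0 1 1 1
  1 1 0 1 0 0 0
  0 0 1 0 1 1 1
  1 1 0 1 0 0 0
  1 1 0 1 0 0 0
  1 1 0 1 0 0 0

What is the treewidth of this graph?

A width-3 tree decomposition is:
Bags: B1 = {a, b, d, e}  B2 = {a, b, d, g}  B3 = {a, b, d, f}  B4 = {a, b, c, d}
Tree: B1–B2, B2–B3, B3–B4
Every bag has size at most 4, so the width is 4 − 1 = 3 and tw(G) ≤ 3. For the lower bound: the 4 vertex sets {b,e}, {a,g}, {d}, {f} are disjoint, each induces a connected subgraph, and every pair is joined by at least one edge of G. Contracting each set to a single vertex therefore yields K_{4} as a minor, and since treewidth is minor-monotone, tw(G) ≥ tw(K_{4}) = 3. The upper and lower bounds meet at 3, so that is the treewidth.

3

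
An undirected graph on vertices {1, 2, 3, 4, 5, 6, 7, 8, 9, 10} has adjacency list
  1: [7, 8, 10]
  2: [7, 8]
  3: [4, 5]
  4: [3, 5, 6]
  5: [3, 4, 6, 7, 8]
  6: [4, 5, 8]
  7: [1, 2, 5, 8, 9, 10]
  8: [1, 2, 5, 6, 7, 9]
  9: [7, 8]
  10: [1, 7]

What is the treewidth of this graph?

A width-2 tree decomposition is:
Bags: B1 = {5, 7, 8}  B2 = {5, 6, 8}  B3 = {4, 5, 6}  B4 = {7, 8, 9}  B5 = {1, 7, 8}  B6 = {1, 7, 10}  B7 = {3, 4, 5}  B8 = {2, 7, 8}
Tree: B1–B2, B2–B3, B1–B4, B1–B5, B5–B6, B3–B7, B1–B8
Every bag has size at most 3, so the width is 3 − 1 = 2 and tw(G) ≤ 2. On the other hand G contains the 3-clique {3, 4, 5}. A clique must lie in a single bag of any decomposition, so no decomposition can have width below 2. Therefore the treewidth is 2.

2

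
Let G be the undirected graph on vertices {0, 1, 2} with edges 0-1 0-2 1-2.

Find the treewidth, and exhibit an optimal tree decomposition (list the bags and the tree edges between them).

A single bag containing all 3 vertices is trivially a valid decomposition of width 2. For the lower bound, the 3 vertices {0, 1, 2} are pairwise adjacent, and any tree decomposition puts a clique entirely inside one bag — forcing width ≥ 2. Therefore the treewidth is 2.

Treewidth 2.
One such decomposition:
Bags: B1 = {0, 1, 2}
Tree: (single bag)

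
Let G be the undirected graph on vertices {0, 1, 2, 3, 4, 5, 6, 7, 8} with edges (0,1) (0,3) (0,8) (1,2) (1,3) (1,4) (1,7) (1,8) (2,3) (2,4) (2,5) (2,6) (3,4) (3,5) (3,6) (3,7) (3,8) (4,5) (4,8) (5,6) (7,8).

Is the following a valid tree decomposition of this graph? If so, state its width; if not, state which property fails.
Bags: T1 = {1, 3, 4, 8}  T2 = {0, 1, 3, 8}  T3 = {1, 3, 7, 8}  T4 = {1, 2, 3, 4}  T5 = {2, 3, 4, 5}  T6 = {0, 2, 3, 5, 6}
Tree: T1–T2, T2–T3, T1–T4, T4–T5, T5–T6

No — bags containing vertex 0 are not connected in the tree.

A tree decomposition must satisfy three properties: every vertex lies in some bag; for every edge, both endpoints lie together in some bag; and for every vertex, the bags containing it form a connected subtree. Here bags containing vertex 0 are not connected in the tree, so the decomposition is invalid.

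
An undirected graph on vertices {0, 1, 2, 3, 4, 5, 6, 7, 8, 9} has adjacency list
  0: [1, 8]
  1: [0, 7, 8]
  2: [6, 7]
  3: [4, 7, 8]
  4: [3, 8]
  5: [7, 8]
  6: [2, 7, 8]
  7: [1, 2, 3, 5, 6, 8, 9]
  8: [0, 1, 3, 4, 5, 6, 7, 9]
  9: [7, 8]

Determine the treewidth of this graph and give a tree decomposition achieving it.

Treewidth 2.
One such decomposition:
Bags: B1 = {1, 7, 8}  B2 = {7, 8, 9}  B3 = {0, 1, 8}  B4 = {3, 7, 8}  B5 = {6, 7, 8}  B6 = {5, 7, 8}  B7 = {2, 6, 7}  B8 = {3, 4, 8}
Tree: B1–B2, B1–B3, B2–B4, B4–B5, B1–B6, B5–B7, B4–B8

Each bag holds 3 vertices, so the decomposition has width 2, which upper-bounds the treewidth. Conversely, {0, 1, 8} is a clique of size 3, and the vertices of any clique must share a bag in every tree decomposition; so some bag has ≥ 3 vertices and tw(G) ≥ 2. Hence tw(G) = 2 exactly.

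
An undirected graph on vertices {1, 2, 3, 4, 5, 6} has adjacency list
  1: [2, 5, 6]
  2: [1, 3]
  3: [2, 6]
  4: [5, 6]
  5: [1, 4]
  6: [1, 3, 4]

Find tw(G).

A width-2 tree decomposition is:
Bags: B1 = {4, 5, 6}  B2 = {1, 5, 6}  B3 = {1, 3, 6}  B4 = {1, 2, 3}
Tree: B1–B2, B2–B3, B3–B4
Every bag has size at most 3, so the width is 3 − 1 = 2 and tw(G) ≤ 2. Since 4–5–1–6–4 is a cycle in G, G is not acyclic. Forests are exactly the graphs of treewidth ≤ 1, so tw(G) ≥ 2. Combining the bounds, tw(G) = 2.

2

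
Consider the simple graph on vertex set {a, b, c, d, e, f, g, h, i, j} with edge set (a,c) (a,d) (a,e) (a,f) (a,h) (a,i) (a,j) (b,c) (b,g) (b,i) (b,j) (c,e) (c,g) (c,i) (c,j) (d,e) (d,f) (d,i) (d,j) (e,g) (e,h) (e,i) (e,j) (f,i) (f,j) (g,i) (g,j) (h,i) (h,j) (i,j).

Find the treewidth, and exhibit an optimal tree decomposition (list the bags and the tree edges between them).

Each bag holds 5 vertices, so the decomposition has width 4, which upper-bounds the treewidth. For the lower bound, the 5 vertices {c, e, g, i, j} are pairwise adjacent, and any tree decomposition puts a clique entirely inside one bag — forcing width ≥ 4. Combining the bounds, tw(G) = 4.

Treewidth 4.
One such decomposition:
Bags: B1 = {a, d, e, i, j}  B2 = {a, c, e, i, j}  B3 = {c, e, g, i, j}  B4 = {a, e, h, i, j}  B5 = {a, d, f, i, j}  B6 = {b, c, g, i, j}
Tree: B1–B2, B2–B3, B2–B4, B1–B5, B3–B6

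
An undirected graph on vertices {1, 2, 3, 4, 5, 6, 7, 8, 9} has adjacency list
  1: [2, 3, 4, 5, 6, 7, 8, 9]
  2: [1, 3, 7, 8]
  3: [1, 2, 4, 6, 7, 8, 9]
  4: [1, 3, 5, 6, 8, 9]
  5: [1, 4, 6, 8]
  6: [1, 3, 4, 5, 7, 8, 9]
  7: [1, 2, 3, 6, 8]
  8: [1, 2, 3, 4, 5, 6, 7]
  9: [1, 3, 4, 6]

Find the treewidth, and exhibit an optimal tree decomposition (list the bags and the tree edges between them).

Treewidth 4.
One optimal decomposition is:
Bags: B1 = {1, 3, 4, 6, 8}  B2 = {1, 3, 6, 7, 8}  B3 = {1, 2, 3, 7, 8}  B4 = {1, 3, 4, 6, 9}  B5 = {1, 4, 5, 6, 8}
Tree: B1–B2, B2–B3, B1–B4, B1–B5

Every bag has size at most 5, so the width is 5 − 1 = 4 and tw(G) ≤ 4. On the other hand G contains the 5-clique {1, 2, 3, 7, 8}. A clique must lie in a single bag of any decomposition, so no decomposition can have width below 4. Hence tw(G) = 4 exactly.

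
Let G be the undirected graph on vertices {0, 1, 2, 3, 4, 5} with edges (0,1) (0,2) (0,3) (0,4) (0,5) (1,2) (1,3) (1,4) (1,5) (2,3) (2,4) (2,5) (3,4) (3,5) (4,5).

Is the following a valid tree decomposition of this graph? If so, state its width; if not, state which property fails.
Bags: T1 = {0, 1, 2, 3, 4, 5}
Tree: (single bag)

Checking the three conditions: (i) the bags cover all of {0, 1, 2, 3, 4, 5}; (ii) for each edge, some bag contains both endpoints; (iii) the bags containing any fixed vertex form a subtree. All hold, so the decomposition is valid with width 6 − 1 = 5.

Yes; width 5.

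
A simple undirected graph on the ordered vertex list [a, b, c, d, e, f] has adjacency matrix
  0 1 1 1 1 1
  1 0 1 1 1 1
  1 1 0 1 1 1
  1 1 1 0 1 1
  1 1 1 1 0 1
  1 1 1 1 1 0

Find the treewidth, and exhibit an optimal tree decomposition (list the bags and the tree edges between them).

Treewidth 5.
One such decomposition:
Bags: B1 = {a, b, c, d, e, f}
Tree: (single bag)

A single bag containing all 6 vertices is trivially a valid decomposition of width 5. Conversely, {a, b, c, d, e, f} is a clique of size 6, and the vertices of any clique must share a bag in every tree decomposition; so some bag has ≥ 6 vertices and tw(G) ≥ 5. Combining the bounds, tw(G) = 5.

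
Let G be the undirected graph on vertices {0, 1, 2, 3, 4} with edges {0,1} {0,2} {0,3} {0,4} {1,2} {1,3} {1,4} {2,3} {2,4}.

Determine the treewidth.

3

A width-3 tree decomposition is:
Bags: B1 = {0, 1, 2, 4}  B2 = {0, 1, 2, 3}
Tree: B1–B2
Each bag holds 4 vertices, so the decomposition has width 3, which upper-bounds the treewidth. On the other hand G contains the 4-clique {0, 1, 2, 3}. A clique must lie in a single bag of any decomposition, so no decomposition can have width below 3. Combining the bounds, tw(G) = 3.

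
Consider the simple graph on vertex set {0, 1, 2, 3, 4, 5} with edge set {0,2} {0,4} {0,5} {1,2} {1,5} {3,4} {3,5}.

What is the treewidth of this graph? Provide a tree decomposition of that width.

Treewidth 2.
One such decomposition:
Bags: B1 = {1, 2, 5}  B2 = {0, 2, 5}  B3 = {0, 3, 5}  B4 = {0, 3, 4}
Tree: B1–B2, B2–B3, B3–B4

The largest bag has 3 vertices, giving width 2; this decomposition certifies tw(G) ≤ 2. Since 1–2–0–5–1 is a cycle in G, G is not acyclic. Forests are exactly the graphs of treewidth ≤ 1, so tw(G) ≥ 2. Therefore the treewidth is 2.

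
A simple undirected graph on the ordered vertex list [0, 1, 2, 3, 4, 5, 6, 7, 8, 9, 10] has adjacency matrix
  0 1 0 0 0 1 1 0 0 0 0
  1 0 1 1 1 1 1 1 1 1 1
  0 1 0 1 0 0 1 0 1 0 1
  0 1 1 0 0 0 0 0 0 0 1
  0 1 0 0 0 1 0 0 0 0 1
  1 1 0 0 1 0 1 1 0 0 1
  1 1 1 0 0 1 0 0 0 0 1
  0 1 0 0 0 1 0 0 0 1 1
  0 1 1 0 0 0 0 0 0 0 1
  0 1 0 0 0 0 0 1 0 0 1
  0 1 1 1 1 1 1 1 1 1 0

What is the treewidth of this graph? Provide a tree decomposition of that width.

Treewidth 3.
Bags: B1 = {1, 2, 3, 10}  B2 = {1, 2, 6, 10}  B3 = {1, 2, 8, 10}  B4 = {1, 5, 6, 10}  B5 = {0, 1, 5, 6}  B6 = {1, 4, 5, 10}  B7 = {1, 5, 7, 10}  B8 = {1, 7, 9, 10}
Tree: B1–B2, B2–B3, B2–B4, B4–B5, B4–B6, B6–B7, B7–B8

Every bag has size at most 4, so the width is 4 − 1 = 3 and tw(G) ≤ 3. On the other hand G contains the 4-clique {0, 1, 5, 6}. A clique must lie in a single bag of any decomposition, so no decomposition can have width below 3. Therefore the treewidth is 3.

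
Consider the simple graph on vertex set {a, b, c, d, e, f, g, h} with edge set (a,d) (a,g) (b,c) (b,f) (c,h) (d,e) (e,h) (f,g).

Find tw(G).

A width-2 tree decomposition is:
Bags: B1 = {a, f, g}  B2 = {a, b, f}  B3 = {a, b, c}  B4 = {a, c, h}  B5 = {a, e, h}  B6 = {a, d, e}
Tree: B1–B2, B2–B3, B3–B4, B4–B5, B5–B6
Each bag holds 3 vertices, so the decomposition has width 2, which upper-bounds the treewidth. For the lower bound, G contains the cycle a–g–f–b–c–h–e–d–a, so G is not a forest; only forests have treewidth ≤ 1, hence tw(G) ≥ 2. The upper and lower bounds meet at 2, so that is the treewidth.

2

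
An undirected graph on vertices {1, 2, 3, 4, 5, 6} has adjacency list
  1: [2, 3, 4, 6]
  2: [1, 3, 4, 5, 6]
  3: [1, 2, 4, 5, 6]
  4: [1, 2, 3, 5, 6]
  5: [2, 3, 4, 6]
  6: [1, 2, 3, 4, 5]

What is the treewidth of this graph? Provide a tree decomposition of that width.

Treewidth 4.
One such decomposition:
Bags: B1 = {2, 3, 4, 5, 6}  B2 = {1, 2, 3, 4, 6}
Tree: B1–B2

Each bag holds 5 vertices, so the decomposition has width 4, which upper-bounds the treewidth. For the lower bound, the 5 vertices {1, 2, 3, 4, 6} are pairwise adjacent, and any tree decomposition puts a clique entirely inside one bag — forcing width ≥ 4. The upper and lower bounds meet at 4, so that is the treewidth.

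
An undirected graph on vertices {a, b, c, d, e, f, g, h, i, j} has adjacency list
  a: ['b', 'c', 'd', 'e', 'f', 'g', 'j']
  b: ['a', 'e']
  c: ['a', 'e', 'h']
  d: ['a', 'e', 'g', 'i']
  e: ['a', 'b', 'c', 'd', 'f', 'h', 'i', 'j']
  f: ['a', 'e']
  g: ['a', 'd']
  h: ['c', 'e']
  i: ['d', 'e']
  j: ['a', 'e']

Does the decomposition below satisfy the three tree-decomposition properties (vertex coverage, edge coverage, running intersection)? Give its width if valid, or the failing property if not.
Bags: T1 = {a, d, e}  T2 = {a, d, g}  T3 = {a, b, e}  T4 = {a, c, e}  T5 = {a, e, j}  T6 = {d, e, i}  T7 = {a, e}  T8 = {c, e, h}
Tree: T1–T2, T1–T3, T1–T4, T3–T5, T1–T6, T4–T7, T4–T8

A tree decomposition must satisfy three properties: every vertex lies in some bag; for every edge, both endpoints lie together in some bag; and for every vertex, the bags containing it form a connected subtree. Here vertex f appears in no bag, so the decomposition is invalid.

No — vertex f appears in no bag.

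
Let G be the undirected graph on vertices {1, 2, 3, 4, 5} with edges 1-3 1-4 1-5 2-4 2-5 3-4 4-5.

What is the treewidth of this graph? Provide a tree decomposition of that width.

Treewidth 2.
One such decomposition:
Bags: B1 = {1, 3, 4}  B2 = {1, 4, 5}  B3 = {2, 4, 5}
Tree: B1–B2, B2–B3

The largest bag has 3 vertices, giving width 2; this decomposition certifies tw(G) ≤ 2. Conversely, {1, 3, 4} is a clique of size 3, and the vertices of any clique must share a bag in every tree decomposition; so some bag has ≥ 3 vertices and tw(G) ≥ 2. Hence tw(G) = 2 exactly.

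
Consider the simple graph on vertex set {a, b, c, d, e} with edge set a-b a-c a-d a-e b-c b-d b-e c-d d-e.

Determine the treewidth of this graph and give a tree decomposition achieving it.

Each bag holds 4 vertices, so the decomposition has width 3, which upper-bounds the treewidth. On the other hand G contains the 4-clique {a, b, d, e}. A clique must lie in a single bag of any decomposition, so no decomposition can have width below 3. Hence tw(G) = 3 exactly.

Treewidth 3.
One optimal decomposition is:
Bags: B1 = {a, b, c, d}  B2 = {a, b, d, e}
Tree: B1–B2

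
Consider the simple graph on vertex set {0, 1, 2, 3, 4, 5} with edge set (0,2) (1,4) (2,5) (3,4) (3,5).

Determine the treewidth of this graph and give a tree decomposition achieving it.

Treewidth 1.
One such decomposition:
Bags: B1 = {0, 2}  B2 = {2, 5}  B3 = {3, 5}  B4 = {3, 4}  B5 = {1, 4}
Tree: B1–B2, B2–B3, B3–B4, B4–B5

Every bag has size at most 2, so the width is 2 − 1 = 1 and tw(G) ≤ 1. Since G has at least one edge (e.g. 0–2), it is not an edgeless graph, so tw(G) ≥ 1. Combining the bounds, tw(G) = 1.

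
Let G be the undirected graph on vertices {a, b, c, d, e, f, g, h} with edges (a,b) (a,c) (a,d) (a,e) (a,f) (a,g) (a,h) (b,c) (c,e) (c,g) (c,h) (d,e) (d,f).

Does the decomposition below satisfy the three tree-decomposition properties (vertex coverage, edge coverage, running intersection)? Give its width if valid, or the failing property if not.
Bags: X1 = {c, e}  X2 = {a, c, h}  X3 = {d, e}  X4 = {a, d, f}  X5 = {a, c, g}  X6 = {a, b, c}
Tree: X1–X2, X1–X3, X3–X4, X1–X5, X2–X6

No — edge (a,e) lies in no bag.

A tree decomposition must satisfy three properties: every vertex lies in some bag; for every edge, both endpoints lie together in some bag; and for every vertex, the bags containing it form a connected subtree. Here edge (a,e) lies in no bag, so the decomposition is invalid.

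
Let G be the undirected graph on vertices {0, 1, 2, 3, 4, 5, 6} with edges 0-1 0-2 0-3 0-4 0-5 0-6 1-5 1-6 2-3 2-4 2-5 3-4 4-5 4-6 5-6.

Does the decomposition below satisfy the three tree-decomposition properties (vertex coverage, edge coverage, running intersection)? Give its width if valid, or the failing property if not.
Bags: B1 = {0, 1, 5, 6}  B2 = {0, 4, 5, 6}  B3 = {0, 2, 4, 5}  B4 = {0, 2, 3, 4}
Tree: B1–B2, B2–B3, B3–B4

Vertex coverage: the bags together contain {0, 1, 2, 3, 4, 5, 6}, the full vertex set. Edge coverage: each edge of G has both endpoints in at least one bag. Running intersection: for every vertex, the bags containing it form a connected subtree. All three properties hold, so this is a valid tree decomposition of width max|bag| − 1 = 3, and hence tw(G) ≤ 3.

Yes; width 3.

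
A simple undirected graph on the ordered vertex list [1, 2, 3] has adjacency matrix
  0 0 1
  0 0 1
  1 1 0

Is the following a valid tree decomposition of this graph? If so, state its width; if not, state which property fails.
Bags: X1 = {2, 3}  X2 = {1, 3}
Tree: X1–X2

Checking the three conditions: (i) the bags cover all of {1, 2, 3}; (ii) for each edge, some bag contains both endpoints; (iii) the bags containing any fixed vertex form a subtree. All hold, so the decomposition is valid with width 2 − 1 = 1.

Yes; width 1.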